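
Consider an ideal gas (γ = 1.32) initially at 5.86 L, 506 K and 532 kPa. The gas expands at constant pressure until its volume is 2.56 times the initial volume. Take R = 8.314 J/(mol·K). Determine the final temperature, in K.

1300 K

Isobaric: P stays 532 kPa; V/T = const ⇒ T₂ = 1300 K, V₂ = 15.0 L.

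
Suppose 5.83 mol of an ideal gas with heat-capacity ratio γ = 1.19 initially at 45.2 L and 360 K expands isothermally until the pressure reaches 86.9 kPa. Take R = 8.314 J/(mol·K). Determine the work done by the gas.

P₁ = nRT₁/V₁ = 5.83×8.314×360/45.2 = 386 kPa.
Isothermal: T stays 360 K; PV = const ⇒ V₂ = 201 L, P₂ = 86.9 kPa.
W = nRT ln(V₂/V₁) = 5.83×8.314×360×ln(4.44) = 26000 J.

26000 J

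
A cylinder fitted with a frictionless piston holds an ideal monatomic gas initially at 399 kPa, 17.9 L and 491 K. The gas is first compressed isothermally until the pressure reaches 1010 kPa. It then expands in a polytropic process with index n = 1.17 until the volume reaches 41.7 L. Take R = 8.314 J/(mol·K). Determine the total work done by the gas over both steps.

n = P₁V₁/(RT₁) = 399×17.9/(8.314×491) = 1.75 mol.
Step 1 — Isothermal: T stays 491 K; PV = const ⇒ V₂ = 7.07 L, P₂ = 1010 kPa.
ΔU = 0 (ideal gas, T constant).
W = nRT ln(V₂/V₁) = 1.75×8.314×491×ln(0.395) = -6630 J.
Q = ΔU + W = -6630 J.
State after step 1: P = 1010 kPa, V = 7.07 L, T = 491 K.
Step 2 — Polytropic n=1.17: T₂ = T₁(V₁/V₂)^(n−1) = 491×(0.170)^0.17 = 363 K; P₂ = P₁(V₁/V₂)^n = 127 kPa.
W = (P₁V₁−P₂V₂)/(n−1) = (1010×7.07−127×41.7)/0.17 = 10900 J.
ΔU = nCvΔT = 1.75×12.5×(363−491) = -2790 J.
Q = ΔU + W = 8150 J.
Net over both steps: W = 4310 J, Q = 1520 J, ΔU = -2790 J.

4310 J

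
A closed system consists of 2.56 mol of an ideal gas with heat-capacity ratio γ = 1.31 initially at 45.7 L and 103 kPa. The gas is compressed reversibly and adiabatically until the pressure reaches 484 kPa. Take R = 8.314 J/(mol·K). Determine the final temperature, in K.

319 K

T₁ = P₁V₁/(nR) = 103×45.7/(2.56×8.314) = 221 K.
Adiabatic: T₂/T₁ = (P₂/P₁)^((γ−1)/γ) ⇒ T₂ = 221×(4.70)^0.237 = 319 K; V₂ = 14.0 L.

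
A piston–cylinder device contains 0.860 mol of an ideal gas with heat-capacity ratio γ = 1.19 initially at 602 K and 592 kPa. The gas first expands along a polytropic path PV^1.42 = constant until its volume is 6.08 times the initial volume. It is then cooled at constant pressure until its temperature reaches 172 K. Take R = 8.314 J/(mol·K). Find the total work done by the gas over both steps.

4660 J

V₁ = nRT₁/P₁ = 0.860×8.314×602/592 = 7.27 L.
Step 1 — Polytropic n=1.42: T₂ = T₁(V₁/V₂)^(n−1) = 602×(0.164)^0.42 = 282 K; P₂ = P₁(V₁/V₂)^n = 45.6 kPa.
W = (P₁V₁−P₂V₂)/(n−1) = (592×7.27−45.6×44.2)/0.42 = 5450 J.
ΔU = nCvΔT = 0.860×43.8×(282−602) = -12000 J.
Q = ΔU + W = -6590 J.
State after step 1: P = 45.6 kPa, V = 44.2 L, T = 282 K.
Step 2 — Isobaric: P stays 45.6 kPa; V/T = const ⇒ T₂ = 172 K, V₂ = 27.0 L.
W = PΔV = 45.6×(27.0−44.2) kPa·L = -787 J.
ΔU = nCvΔT = 0.860×43.8×(172−282) = -4140 J.
Q = ΔU + W = nCpΔT = -4930 J.
Net over both steps: W = 4660 J, Q = -11500 J, ΔU = -16200 J.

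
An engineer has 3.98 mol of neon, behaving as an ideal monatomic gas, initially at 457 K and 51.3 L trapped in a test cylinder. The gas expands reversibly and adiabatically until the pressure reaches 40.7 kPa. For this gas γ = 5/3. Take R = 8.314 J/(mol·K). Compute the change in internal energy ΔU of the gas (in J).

-12400 J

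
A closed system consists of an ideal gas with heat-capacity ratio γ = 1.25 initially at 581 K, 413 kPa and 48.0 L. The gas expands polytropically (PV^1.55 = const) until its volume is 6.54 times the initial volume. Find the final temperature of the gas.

207 K

Polytropic n=1.55: T₂ = T₁(V₁/V₂)^(n−1) = 581×(0.153)^0.55 = 207 K; P₂ = P₁(V₁/V₂)^n = 22.5 kPa.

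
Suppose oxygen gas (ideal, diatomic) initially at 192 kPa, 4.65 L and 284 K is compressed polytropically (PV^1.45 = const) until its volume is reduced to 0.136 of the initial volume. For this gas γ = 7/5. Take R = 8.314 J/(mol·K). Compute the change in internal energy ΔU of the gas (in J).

n = P₁V₁/(RT₁) = 192×4.65/(8.314×284) = 0.378 mol.
Polytropic n=1.45: T₂ = T₁(V₁/V₂)^(n−1) = 284×(7.35)^0.45 = 697 K; P₂ = P₁(V₁/V₂)^n = 3460 kPa.
For an ideal gas ΔU = nCvΔT with Cv = (5/2)R = 20.8 J/(mol·K).
ΔU = 0.378×20.8×(697−284) = 3250 J.

3250 J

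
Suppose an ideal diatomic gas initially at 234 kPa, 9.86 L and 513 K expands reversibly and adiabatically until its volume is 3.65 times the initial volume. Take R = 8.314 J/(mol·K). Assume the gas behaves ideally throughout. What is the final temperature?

306 K

Adiabatic: TV^(γ−1) = const ⇒ T₂ = 513×(0.274)^0.400 = 306 K; PV^γ = const ⇒ P₂ = 38.2 kPa.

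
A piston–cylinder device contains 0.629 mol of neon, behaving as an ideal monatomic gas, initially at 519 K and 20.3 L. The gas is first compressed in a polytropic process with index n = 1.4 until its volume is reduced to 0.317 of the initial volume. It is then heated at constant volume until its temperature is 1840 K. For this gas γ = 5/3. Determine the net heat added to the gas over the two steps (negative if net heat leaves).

6400 J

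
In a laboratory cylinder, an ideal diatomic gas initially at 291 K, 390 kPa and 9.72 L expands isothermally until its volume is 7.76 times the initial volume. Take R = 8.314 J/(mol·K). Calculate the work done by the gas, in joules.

7770 J

n = P₁V₁/(RT₁) = 390×9.72/(8.314×291) = 1.57 mol.
Isothermal: T stays 291 K; PV = const ⇒ V₂ = 75.4 L, P₂ = 50.3 kPa.
W = nRT ln(V₂/V₁) = 1.57×8.314×291×ln(7.76) = 7770 J.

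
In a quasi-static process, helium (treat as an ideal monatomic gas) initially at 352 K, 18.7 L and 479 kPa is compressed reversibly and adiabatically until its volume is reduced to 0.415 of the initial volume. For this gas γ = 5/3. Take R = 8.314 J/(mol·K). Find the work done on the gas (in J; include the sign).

10700 J

n = P₁V₁/(RT₁) = 479×18.7/(8.314×352) = 3.06 mol.
Adiabatic: TV^(γ−1) = const ⇒ T₂ = 352×(2.41)^0.667 = 633 K; PV^γ = const ⇒ P₂ = 2070 kPa.
ΔU = nCvΔT = 3.06×12.5×(633−352) = 10700 J.
Q = 0 for an adiabatic process, so W = −ΔU = -10700 J.
Work done on the gas = −W_by = 10700 J.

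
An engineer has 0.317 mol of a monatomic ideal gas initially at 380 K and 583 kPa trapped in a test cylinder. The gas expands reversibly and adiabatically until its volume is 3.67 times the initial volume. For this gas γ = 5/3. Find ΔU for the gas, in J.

V₁ = nRT₁/P₁ = 0.317×8.314×380/583 = 1.72 L.
Adiabatic: TV^(γ−1) = const ⇒ T₂ = 380×(0.272)^0.667 = 160 K; PV^γ = const ⇒ P₂ = 66.8 kPa.
For an ideal gas ΔU = nCvΔT with Cv = (3/2)R = 12.5 J/(mol·K).
ΔU = 0.317×12.5×(160−380) = -871 J.

-871 J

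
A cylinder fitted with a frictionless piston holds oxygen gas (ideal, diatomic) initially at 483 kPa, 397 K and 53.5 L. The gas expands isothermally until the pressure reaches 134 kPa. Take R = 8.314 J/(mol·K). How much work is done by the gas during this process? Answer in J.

n = P₁V₁/(RT₁) = 483×53.5/(8.314×397) = 7.83 mol.
Isothermal: T stays 397 K; PV = const ⇒ V₂ = 193 L, P₂ = 134 kPa.
W = nRT ln(V₂/V₁) = 7.83×8.314×397×ln(3.60) = 33100 J.

33100 J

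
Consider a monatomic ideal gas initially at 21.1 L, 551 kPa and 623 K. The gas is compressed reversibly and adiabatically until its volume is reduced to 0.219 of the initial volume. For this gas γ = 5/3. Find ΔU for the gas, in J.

30600 J

n = P₁V₁/(RT₁) = 551×21.1/(8.314×623) = 2.24 mol.
Adiabatic: TV^(γ−1) = const ⇒ T₂ = 623×(4.57)^0.667 = 1710 K; PV^γ = const ⇒ P₂ = 6920 kPa.
For an ideal gas ΔU = nCvΔT with Cv = (3/2)R = 12.5 J/(mol·K).
ΔU = 2.24×12.5×(1710−623) = 30600 J.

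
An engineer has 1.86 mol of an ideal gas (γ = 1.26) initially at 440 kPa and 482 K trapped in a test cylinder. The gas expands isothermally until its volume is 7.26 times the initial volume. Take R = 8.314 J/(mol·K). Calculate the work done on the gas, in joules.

-14800 J

V₁ = nRT₁/P₁ = 1.86×8.314×482/440 = 16.9 L.
Isothermal: T stays 482 K; PV = const ⇒ V₂ = 123 L, P₂ = 60.6 kPa.
W = nRT ln(V₂/V₁) = 1.86×8.314×482×ln(7.26) = 14800 J.
Work done on the gas = −W_by = -14800 J.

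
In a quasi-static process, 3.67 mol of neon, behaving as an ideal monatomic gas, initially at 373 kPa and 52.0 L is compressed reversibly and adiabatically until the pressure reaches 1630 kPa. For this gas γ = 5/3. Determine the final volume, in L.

21.5 L

T₁ = P₁V₁/(nR) = 373×52.0/(3.67×8.314) = 636 K.
Adiabatic: T₂/T₁ = (P₂/P₁)^((γ−1)/γ) ⇒ T₂ = 636×(4.37)^0.400 = 1150 K; V₂ = 21.5 L.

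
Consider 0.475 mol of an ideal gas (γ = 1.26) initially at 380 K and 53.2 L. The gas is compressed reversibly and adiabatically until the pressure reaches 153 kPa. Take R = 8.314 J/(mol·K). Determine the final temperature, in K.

P₁ = nRT₁/V₁ = 0.475×8.314×380/53.2 = 28.2 kPa.
Adiabatic: T₂/T₁ = (P₂/P₁)^((γ−1)/γ) ⇒ T₂ = 380×(5.42)^0.206 = 539 K; V₂ = 13.9 L.

539 K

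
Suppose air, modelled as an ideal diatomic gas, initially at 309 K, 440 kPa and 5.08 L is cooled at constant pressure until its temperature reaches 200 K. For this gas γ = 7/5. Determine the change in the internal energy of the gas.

-1970 J

n = P₁V₁/(RT₁) = 440×5.08/(8.314×309) = 0.870 mol.
Isobaric: P stays 440 kPa; V/T = const ⇒ T₂ = 200 K, V₂ = 3.29 L.
For an ideal gas ΔU = nCvΔT with Cv = (5/2)R = 20.8 J/(mol·K).
ΔU = 0.870×20.8×(200−309) = -1970 J.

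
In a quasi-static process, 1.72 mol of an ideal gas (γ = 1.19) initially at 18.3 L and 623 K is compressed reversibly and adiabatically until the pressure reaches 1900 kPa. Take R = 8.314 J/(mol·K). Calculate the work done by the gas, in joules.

-11400 J

P₁ = nRT₁/V₁ = 1.72×8.314×623/18.3 = 487 kPa.
Adiabatic: T₂/T₁ = (P₂/P₁)^((γ−1)/γ) ⇒ T₂ = 623×(3.90)^0.160 = 774 K; V₂ = 5.83 L.
ΔU = nCvΔT = 1.72×43.8×(774−623) = 11400 J.
Q = 0 for an adiabatic process, so W = −ΔU = -11400 J.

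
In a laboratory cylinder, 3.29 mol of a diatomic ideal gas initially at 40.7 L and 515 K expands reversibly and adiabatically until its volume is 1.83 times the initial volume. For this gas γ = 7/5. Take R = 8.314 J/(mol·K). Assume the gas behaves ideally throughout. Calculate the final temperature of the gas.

404 K

P₁ = nRT₁/V₁ = 3.29×8.314×515/40.7 = 346 kPa.
Adiabatic: TV^(γ−1) = const ⇒ T₂ = 515×(0.546)^0.400 = 404 K; PV^γ = const ⇒ P₂ = 149 kPa.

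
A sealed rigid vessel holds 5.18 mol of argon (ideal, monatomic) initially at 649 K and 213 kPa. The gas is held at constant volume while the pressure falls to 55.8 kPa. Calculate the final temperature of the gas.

V₁ = nRT₁/P₁ = 5.18×8.314×649/213 = 131 L.
Isochoric: V stays 131 L; P/T = const ⇒ T₂ = 170 K, P₂ = 55.8 kPa.

170 K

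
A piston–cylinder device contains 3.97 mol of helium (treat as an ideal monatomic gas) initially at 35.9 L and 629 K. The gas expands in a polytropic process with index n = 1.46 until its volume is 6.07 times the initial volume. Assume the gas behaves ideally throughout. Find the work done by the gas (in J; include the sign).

P₁ = nRT₁/V₁ = 3.97×8.314×629/35.9 = 578 kPa.
Polytropic n=1.46: T₂ = T₁(V₁/V₂)^(n−1) = 629×(0.165)^0.46 = 274 K; P₂ = P₁(V₁/V₂)^n = 41.6 kPa.
W = (P₁V₁−P₂V₂)/(n−1) = (578×35.9−41.6×218)/0.46 = 25400 J.

25400 J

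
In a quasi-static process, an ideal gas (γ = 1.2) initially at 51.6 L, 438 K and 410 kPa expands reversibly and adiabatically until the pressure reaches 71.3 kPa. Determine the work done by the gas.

26800 J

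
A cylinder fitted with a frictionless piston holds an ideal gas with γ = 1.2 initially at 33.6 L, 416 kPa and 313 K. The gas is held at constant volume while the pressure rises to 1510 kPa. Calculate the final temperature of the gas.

1140 K

Isochoric: V stays 33.6 L; P/T = const ⇒ T₂ = 1140 K, P₂ = 1510 kPa.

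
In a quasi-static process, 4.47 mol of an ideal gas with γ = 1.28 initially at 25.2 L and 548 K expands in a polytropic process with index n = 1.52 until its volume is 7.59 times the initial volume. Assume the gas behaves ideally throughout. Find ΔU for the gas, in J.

-47400 J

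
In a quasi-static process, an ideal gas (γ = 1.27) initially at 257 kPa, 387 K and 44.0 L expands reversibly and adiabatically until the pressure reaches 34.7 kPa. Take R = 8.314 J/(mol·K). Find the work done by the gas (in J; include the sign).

14500 J

n = P₁V₁/(RT₁) = 257×44.0/(8.314×387) = 3.51 mol.
Adiabatic: T₂/T₁ = (P₂/P₁)^((γ−1)/γ) ⇒ T₂ = 387×(0.135)^0.213 = 253 K; V₂ = 213 L.
ΔU = nCvΔT = 3.51×30.8×(253−387) = -14500 J.
Q = 0 for an adiabatic process, so W = −ΔU = 14500 J.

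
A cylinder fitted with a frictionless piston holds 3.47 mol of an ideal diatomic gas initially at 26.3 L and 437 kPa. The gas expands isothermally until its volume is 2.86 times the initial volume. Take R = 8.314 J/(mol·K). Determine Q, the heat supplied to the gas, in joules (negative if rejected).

12100 J

T₁ = P₁V₁/(nR) = 437×26.3/(3.47×8.314) = 398 K.
Isothermal: T stays 398 K; PV = const ⇒ V₂ = 75.2 L, P₂ = 153 kPa.
ΔU = 0 (ideal gas, T constant).
W = nRT ln(V₂/V₁) = 3.47×8.314×398×ln(2.86) = 12100 J.
Q = ΔU + W = 12100 J.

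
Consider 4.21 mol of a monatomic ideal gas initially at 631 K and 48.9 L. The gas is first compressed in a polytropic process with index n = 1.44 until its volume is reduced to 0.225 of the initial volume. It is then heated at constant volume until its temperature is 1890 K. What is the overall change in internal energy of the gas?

P₁ = nRT₁/V₁ = 4.21×8.314×631/48.9 = 452 kPa.
Step 1 — Polytropic n=1.44: T₂ = T₁(V₁/V₂)^(n−1) = 631×(4.44)^0.44 = 1220 K; P₂ = P₁(V₁/V₂)^n = 3870 kPa.
W = (P₁V₁−P₂V₂)/(n−1) = (452×48.9−3870×11.0)/0.44 = -46600 J.
ΔU = nCvΔT = 4.21×12.5×(1220−631) = 30700 J.
Q = ΔU + W = -15800 J.
State after step 1: P = 3870 kPa, V = 11.0 L, T = 1220 K.
Step 2 — Isochoric: V stays 11.0 L; P/T = const ⇒ T₂ = 1890 K, P₂ = 6010 kPa.
W = 0 (no volume change).
ΔU = nCvΔT = 4.21×12.5×(1890−1220) = 35400 J.
Q = ΔU = 35400 J.
Net over both steps: W = -46600 J, Q = 19500 J, ΔU = 66100 J.

66100 J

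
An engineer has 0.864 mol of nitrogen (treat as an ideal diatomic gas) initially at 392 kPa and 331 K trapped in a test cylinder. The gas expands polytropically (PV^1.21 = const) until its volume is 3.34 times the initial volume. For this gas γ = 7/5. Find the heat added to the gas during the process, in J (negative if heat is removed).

1200 J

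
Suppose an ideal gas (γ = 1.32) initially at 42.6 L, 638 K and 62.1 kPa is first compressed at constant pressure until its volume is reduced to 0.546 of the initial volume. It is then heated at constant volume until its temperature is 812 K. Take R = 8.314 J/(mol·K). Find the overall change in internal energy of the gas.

2250 J

n = P₁V₁/(RT₁) = 62.1×42.6/(8.314×638) = 0.499 mol.
Step 1 — Isobaric: P stays 62.1 kPa; V/T = const ⇒ T₂ = 348 K, V₂ = 23.3 L.
W = PΔV = 62.1×(23.3−42.6) kPa·L = -1200 J.
ΔU = nCvΔT = 0.499×26.0×(348−638) = -3750 J.
Q = ΔU + W = nCpΔT = -4950 J.
State after step 1: P = 62.1 kPa, V = 23.3 L, T = 348 K.
Step 2 — Isochoric: V stays 23.3 L; P/T = const ⇒ T₂ = 812 K, P₂ = 145 kPa.
W = 0 (no volume change).
ΔU = nCvΔT = 0.499×26.0×(812−348) = 6010 J.
Q = ΔU = 6010 J.
Net over both steps: W = -1200 J, Q = 1050 J, ΔU = 2250 J.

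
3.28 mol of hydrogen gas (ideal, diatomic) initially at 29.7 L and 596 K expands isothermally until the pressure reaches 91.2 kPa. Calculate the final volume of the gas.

P₁ = nRT₁/V₁ = 3.28×8.314×596/29.7 = 547 kPa.
Isothermal: T stays 596 K; PV = const ⇒ V₂ = 178 L, P₂ = 91.2 kPa.

178 L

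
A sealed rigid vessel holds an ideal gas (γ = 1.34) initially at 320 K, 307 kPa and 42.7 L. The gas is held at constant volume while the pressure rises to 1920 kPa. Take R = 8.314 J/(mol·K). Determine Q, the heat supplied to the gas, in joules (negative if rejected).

n = P₁V₁/(RT₁) = 307×42.7/(8.314×320) = 4.93 mol.
Isochoric: V stays 42.7 L; P/T = const ⇒ T₂ = 2000 K, P₂ = 1920 kPa.
W = 0 (no volume change).
ΔU = nCvΔT = 4.93×24.5×(2000−320) = 203000 J.
Q = ΔU = 203000 J.

203000 J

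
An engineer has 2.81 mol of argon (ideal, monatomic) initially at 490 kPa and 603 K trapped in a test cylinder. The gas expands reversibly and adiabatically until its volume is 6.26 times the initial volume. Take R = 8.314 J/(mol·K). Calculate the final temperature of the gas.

178 K

V₁ = nRT₁/P₁ = 2.81×8.314×603/490 = 28.7 L.
Adiabatic: TV^(γ−1) = const ⇒ T₂ = 603×(0.160)^0.667 = 178 K; PV^γ = const ⇒ P₂ = 23.0 kPa.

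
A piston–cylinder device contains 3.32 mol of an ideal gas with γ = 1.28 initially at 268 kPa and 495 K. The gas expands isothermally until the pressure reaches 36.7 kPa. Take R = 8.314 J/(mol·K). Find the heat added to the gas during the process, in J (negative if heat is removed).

27200 J

V₁ = nRT₁/P₁ = 3.32×8.314×495/268 = 51.0 L.
Isothermal: T stays 495 K; PV = const ⇒ V₂ = 372 L, P₂ = 36.7 kPa.
ΔU = 0 (ideal gas, T constant).
W = nRT ln(V₂/V₁) = 3.32×8.314×495×ln(7.30) = 27200 J.
Q = ΔU + W = 27200 J.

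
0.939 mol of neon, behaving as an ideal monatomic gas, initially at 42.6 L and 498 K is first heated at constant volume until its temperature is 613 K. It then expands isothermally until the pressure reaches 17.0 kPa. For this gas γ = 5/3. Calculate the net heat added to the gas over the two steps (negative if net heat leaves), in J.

P₁ = nRT₁/V₁ = 0.939×8.314×498/42.6 = 91.3 kPa.
Step 1 — Isochoric: V stays 42.6 L; P/T = const ⇒ T₂ = 613 K, P₂ = 112 kPa.
W = 0 (no volume change).
ΔU = nCvΔT = 0.939×12.5×(613−498) = 1350 J.
Q = ΔU = 1350 J.
State after step 1: P = 112 kPa, V = 42.6 L, T = 613 K.
Step 2 — Isothermal: T stays 613 K; PV = const ⇒ V₂ = 282 L, P₂ = 17.0 kPa.
ΔU = 0 (ideal gas, T constant).
W = nRT ln(V₂/V₁) = 0.939×8.314×613×ln(6.61) = 9040 J.
Q = ΔU + W = 9040 J.
Net over both steps: W = 9040 J, Q = 10400 J, ΔU = 1350 J.

10400 J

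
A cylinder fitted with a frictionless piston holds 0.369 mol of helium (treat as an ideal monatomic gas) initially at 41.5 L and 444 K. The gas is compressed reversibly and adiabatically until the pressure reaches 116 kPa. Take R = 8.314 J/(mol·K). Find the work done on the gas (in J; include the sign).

1340 J

P₁ = nRT₁/V₁ = 0.369×8.314×444/41.5 = 32.8 kPa.
Adiabatic: T₂/T₁ = (P₂/P₁)^((γ−1)/γ) ⇒ T₂ = 444×(3.53)^0.400 = 736 K; V₂ = 19.5 L.
ΔU = nCvΔT = 0.369×12.5×(736−444) = 1340 J.
Q = 0 for an adiabatic process, so W = −ΔU = -1340 J.
Work done on the gas = −W_by = 1340 J.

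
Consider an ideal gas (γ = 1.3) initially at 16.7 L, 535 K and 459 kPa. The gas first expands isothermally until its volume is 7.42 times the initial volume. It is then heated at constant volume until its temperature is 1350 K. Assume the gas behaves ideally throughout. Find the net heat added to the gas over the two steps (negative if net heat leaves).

n = P₁V₁/(RT₁) = 459×16.7/(8.314×535) = 1.72 mol.
Step 1 — Isothermal: T stays 535 K; PV = const ⇒ V₂ = 124 L, P₂ = 61.9 kPa.
ΔU = 0 (ideal gas, T constant).
W = nRT ln(V₂/V₁) = 1.72×8.314×535×ln(7.42) = 15400 J.
Q = ΔU + W = 15400 J.
State after step 1: P = 61.9 kPa, V = 124 L, T = 535 K.
Step 2 — Isochoric: V stays 124 L; P/T = const ⇒ T₂ = 1350 K, P₂ = 156 kPa.
W = 0 (no volume change).
ΔU = nCvΔT = 1.72×27.7×(1350−535) = 38900 J.
Q = ΔU = 38900 J.
Net over both steps: W = 15400 J, Q = 54300 J, ΔU = 38900 J.

54300 J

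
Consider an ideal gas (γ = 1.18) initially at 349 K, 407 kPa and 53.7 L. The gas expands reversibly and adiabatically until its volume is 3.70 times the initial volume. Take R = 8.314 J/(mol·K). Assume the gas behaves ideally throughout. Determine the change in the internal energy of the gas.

n = P₁V₁/(RT₁) = 407×53.7/(8.314×349) = 7.53 mol.
Adiabatic: TV^(γ−1) = const ⇒ T₂ = 349×(0.270)^0.180 = 276 K; PV^γ = const ⇒ P₂ = 86.9 kPa.
For an ideal gas ΔU = nCvΔT with Cv = R/(γ−1) = 46.2 J/(mol·K).
ΔU = 7.53×46.2×(276−349) = -25500 J.

-25500 J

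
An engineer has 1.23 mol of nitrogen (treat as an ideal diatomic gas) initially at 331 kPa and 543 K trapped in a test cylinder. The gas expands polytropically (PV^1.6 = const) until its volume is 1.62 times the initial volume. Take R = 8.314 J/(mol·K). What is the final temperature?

V₁ = nRT₁/P₁ = 1.23×8.314×543/331 = 16.8 L.
Polytropic n=1.6: T₂ = T₁(V₁/V₂)^(n−1) = 543×(0.617)^0.60 = 407 K; P₂ = P₁(V₁/V₂)^n = 153 kPa.

407 K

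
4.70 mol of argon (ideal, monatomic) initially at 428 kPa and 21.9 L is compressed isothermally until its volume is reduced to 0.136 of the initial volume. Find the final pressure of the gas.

T₁ = P₁V₁/(nR) = 428×21.9/(4.70×8.314) = 240 K.
Isothermal: T stays 240 K; PV = const ⇒ V₂ = 2.98 L, P₂ = 3150 kPa.

3150 kPa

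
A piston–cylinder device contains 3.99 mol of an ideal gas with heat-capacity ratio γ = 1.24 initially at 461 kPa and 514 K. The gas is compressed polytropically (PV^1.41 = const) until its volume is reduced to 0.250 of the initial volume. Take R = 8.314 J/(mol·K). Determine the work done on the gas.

31800 J

V₁ = nRT₁/P₁ = 3.99×8.314×514/461 = 37.0 L.
Polytropic n=1.41: T₂ = T₁(V₁/V₂)^(n−1) = 514×(4.00)^0.41 = 907 K; P₂ = P₁(V₁/V₂)^n = 3260 kPa.
W = (P₁V₁−P₂V₂)/(n−1) = (461×37.0−3260×9.25)/0.41 = -31800 J.
Work done on the gas = −W_by = 31800 J.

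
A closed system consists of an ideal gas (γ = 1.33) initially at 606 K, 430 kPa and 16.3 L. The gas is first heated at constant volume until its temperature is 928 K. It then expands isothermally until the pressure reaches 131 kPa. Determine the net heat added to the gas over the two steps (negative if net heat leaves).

28600 J

n = P₁V₁/(RT₁) = 430×16.3/(8.314×606) = 1.39 mol.
Step 1 — Isochoric: V stays 16.3 L; P/T = const ⇒ T₂ = 928 K, P₂ = 658 kPa.
W = 0 (no volume change).
ΔU = nCvΔT = 1.39×25.2×(928−606) = 11300 J.
Q = ΔU = 11300 J.
State after step 1: P = 658 kPa, V = 16.3 L, T = 928 K.
Step 2 — Isothermal: T stays 928 K; PV = const ⇒ V₂ = 81.9 L, P₂ = 131 kPa.
ΔU = 0 (ideal gas, T constant).
W = nRT ln(V₂/V₁) = 1.39×8.314×928×ln(5.03) = 17300 J.
Q = ΔU + W = 17300 J.
Net over both steps: W = 17300 J, Q = 28600 J, ΔU = 11300 J.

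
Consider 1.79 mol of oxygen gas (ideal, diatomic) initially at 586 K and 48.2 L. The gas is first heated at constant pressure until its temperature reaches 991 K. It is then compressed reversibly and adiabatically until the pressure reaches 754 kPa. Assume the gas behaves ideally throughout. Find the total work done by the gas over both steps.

-12500 J

P₁ = nRT₁/V₁ = 1.79×8.314×586/48.2 = 181 kPa.
Step 1 — Isobaric: P stays 181 kPa; V/T = const ⇒ T₂ = 991 K, V₂ = 81.5 L.
W = PΔV = 181×(81.5−48.2) kPa·L = 6030 J.
ΔU = nCvΔT = 1.79×20.8×(991−586) = 15100 J.
Q = ΔU + W = nCpΔT = 21100 J.
State after step 1: P = 181 kPa, V = 81.5 L, T = 991 K.
Step 2 — Adiabatic: T₂/T₁ = (P₂/P₁)^((γ−1)/γ) ⇒ T₂ = 991×(4.17)^0.286 = 1490 K; V₂ = 29.4 L.
ΔU = nCvΔT = 1.79×20.8×(1490−991) = 18600 J.
Q = 0 for an adiabatic process, so W = −ΔU = -18600 J.
Net over both steps: W = -12500 J, Q = 21100 J, ΔU = 33600 J.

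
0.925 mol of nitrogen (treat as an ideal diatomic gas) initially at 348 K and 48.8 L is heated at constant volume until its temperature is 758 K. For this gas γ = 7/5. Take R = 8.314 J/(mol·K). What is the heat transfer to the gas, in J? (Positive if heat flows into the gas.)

7880 J

P₁ = nRT₁/V₁ = 0.925×8.314×348/48.8 = 54.8 kPa.
Isochoric: V stays 48.8 L; P/T = const ⇒ T₂ = 758 K, P₂ = 119 kPa.
W = 0 (no volume change).
ΔU = nCvΔT = 0.925×20.8×(758−348) = 7880 J.
Q = ΔU = 7880 J.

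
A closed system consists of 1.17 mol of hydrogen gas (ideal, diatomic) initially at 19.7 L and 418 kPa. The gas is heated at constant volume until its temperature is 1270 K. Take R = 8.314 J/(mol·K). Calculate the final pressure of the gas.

627 kPa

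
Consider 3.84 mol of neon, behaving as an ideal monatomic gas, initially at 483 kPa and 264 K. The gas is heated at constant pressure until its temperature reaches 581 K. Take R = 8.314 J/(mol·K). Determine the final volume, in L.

V₁ = nRT₁/P₁ = 3.84×8.314×264/483 = 17.5 L.
Isobaric: P stays 483 kPa; V/T = const ⇒ T₂ = 581 K, V₂ = 38.4 L.

38.4 L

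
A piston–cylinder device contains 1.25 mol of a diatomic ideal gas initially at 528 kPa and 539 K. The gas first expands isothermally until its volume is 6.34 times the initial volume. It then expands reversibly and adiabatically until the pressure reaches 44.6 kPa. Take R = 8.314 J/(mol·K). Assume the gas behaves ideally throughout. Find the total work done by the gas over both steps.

V₁ = nRT₁/P₁ = 1.25×8.314×539/528 = 10.6 L.
Step 1 — Isothermal: T stays 539 K; PV = const ⇒ V₂ = 67.3 L, P₂ = 83.3 kPa.
ΔU = 0 (ideal gas, T constant).
W = nRT ln(V₂/V₁) = 1.25×8.314×539×ln(6.34) = 10300 J.
Q = ΔU + W = 10300 J.
State after step 1: P = 83.3 kPa, V = 67.3 L, T = 539 K.
Step 2 — Adiabatic: T₂/T₁ = (P₂/P₁)^((γ−1)/γ) ⇒ T₂ = 539×(0.536)^0.286 = 451 K; V₂ = 105 L.
ΔU = nCvΔT = 1.25×20.8×(451−539) = -2290 J.
Q = 0 for an adiabatic process, so W = −ΔU = 2290 J.
Net over both steps: W = 12600 J, Q = 10300 J, ΔU = -2290 J.

12600 J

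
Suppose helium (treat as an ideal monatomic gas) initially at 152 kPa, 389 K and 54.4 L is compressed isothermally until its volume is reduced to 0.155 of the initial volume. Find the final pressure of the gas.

Isothermal: T stays 389 K; PV = const ⇒ V₂ = 8.43 L, P₂ = 981 kPa.

981 kPa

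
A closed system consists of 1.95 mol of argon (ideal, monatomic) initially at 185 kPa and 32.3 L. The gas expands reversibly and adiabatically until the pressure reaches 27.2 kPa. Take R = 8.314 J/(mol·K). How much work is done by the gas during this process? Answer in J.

T₁ = P₁V₁/(nR) = 185×32.3/(1.95×8.314) = 369 K.
Adiabatic: T₂/T₁ = (P₂/P₁)^((γ−1)/γ) ⇒ T₂ = 369×(0.147)^0.400 = 171 K; V₂ = 102 L.
ΔU = nCvΔT = 1.95×12.5×(171−369) = -4800 J.
Q = 0 for an adiabatic process, so W = −ΔU = 4800 J.

4800 J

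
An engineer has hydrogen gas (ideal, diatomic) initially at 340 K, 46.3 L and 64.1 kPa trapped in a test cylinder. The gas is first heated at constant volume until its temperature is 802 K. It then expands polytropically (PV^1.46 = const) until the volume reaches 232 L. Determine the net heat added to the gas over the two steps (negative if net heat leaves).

8890 J

n = P₁V₁/(RT₁) = 64.1×46.3/(8.314×340) = 1.05 mol.
Step 1 — Isochoric: V stays 46.3 L; P/T = const ⇒ T₂ = 802 K, P₂ = 151 kPa.
W = 0 (no volume change).
ΔU = nCvΔT = 1.05×20.8×(802−340) = 10100 J.
Q = ΔU = 10100 J.
State after step 1: P = 151 kPa, V = 46.3 L, T = 802 K.
Step 2 — Polytropic n=1.46: T₂ = T₁(V₁/V₂)^(n−1) = 802×(0.200)^0.46 = 382 K; P₂ = P₁(V₁/V₂)^n = 14.4 kPa.
W = (P₁V₁−P₂V₂)/(n−1) = (151×46.3−14.4×232)/0.46 = 7970 J.
ΔU = nCvΔT = 1.05×20.8×(382−802) = -9160 J.
Q = ΔU + W = -1200 J.
Net over both steps: W = 7970 J, Q = 8890 J, ΔU = 919 J.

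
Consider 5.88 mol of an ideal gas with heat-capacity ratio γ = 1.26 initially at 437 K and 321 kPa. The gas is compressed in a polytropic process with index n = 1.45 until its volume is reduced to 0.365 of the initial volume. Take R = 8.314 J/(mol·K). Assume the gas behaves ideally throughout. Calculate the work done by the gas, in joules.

V₁ = nRT₁/P₁ = 5.88×8.314×437/321 = 66.6 L.
Polytropic n=1.45: T₂ = T₁(V₁/V₂)^(n−1) = 437×(2.74)^0.45 = 688 K; P₂ = P₁(V₁/V₂)^n = 1380 kPa.
W = (P₁V₁−P₂V₂)/(n−1) = (321×66.6−1380×24.3)/0.45 = -27200 J.

-27200 J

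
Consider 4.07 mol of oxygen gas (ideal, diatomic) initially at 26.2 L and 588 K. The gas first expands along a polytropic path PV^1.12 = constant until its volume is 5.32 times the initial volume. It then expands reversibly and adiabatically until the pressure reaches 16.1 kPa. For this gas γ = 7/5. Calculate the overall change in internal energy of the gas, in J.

P₁ = nRT₁/V₁ = 4.07×8.314×588/26.2 = 759 kPa.
Step 1 — Polytropic n=1.12: T₂ = T₁(V₁/V₂)^(n−1) = 588×(0.188)^0.12 = 481 K; P₂ = P₁(V₁/V₂)^n = 117 kPa.
W = (P₁V₁−P₂V₂)/(n−1) = (759×26.2−117×139)/0.12 = 30100 J.
ΔU = nCvΔT = 4.07×20.8×(481−588) = -9040 J.
Q = ΔU + W = 21100 J.
State after step 1: P = 117 kPa, V = 139 L, T = 481 K.
Step 2 — Adiabatic: T₂/T₁ = (P₂/P₁)^((γ−1)/γ) ⇒ T₂ = 481×(0.138)^0.286 = 273 K; V₂ = 574 L.
ΔU = nCvΔT = 4.07×20.8×(273−481) = -17600 J.
Q = 0 for an adiabatic process, so W = −ΔU = 17600 J.
Net over both steps: W = 47700 J, Q = 21100 J, ΔU = -26600 J.

-26600 J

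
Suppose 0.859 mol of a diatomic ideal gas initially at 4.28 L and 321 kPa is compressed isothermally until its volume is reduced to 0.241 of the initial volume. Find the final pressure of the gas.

1330 kPa

T₁ = P₁V₁/(nR) = 321×4.28/(0.859×8.314) = 192 K.
Isothermal: T stays 192 K; PV = const ⇒ V₂ = 1.03 L, P₂ = 1330 kPa.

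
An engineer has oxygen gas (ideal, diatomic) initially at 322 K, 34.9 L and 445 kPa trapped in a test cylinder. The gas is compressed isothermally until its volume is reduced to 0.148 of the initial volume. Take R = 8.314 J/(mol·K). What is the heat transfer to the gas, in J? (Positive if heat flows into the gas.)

-29700 J

n = P₁V₁/(RT₁) = 445×34.9/(8.314×322) = 5.80 mol.
Isothermal: T stays 322 K; PV = const ⇒ V₂ = 5.17 L, P₂ = 3010 kPa.
ΔU = 0 (ideal gas, T constant).
W = nRT ln(V₂/V₁) = 5.80×8.314×322×ln(0.148) = -29700 J.
Q = ΔU + W = -29700 J.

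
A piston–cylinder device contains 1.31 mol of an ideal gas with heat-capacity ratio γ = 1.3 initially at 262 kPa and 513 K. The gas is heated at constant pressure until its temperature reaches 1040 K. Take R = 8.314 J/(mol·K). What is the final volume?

V₁ = nRT₁/P₁ = 1.31×8.314×513/262 = 21.3 L.
Isobaric: P stays 262 kPa; V/T = const ⇒ T₂ = 1040 K, V₂ = 43.2 L.

43.2 L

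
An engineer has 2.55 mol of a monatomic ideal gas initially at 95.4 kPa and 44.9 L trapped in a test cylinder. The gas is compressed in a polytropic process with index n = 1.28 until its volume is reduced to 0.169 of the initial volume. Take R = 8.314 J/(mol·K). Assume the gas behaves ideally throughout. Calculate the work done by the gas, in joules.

T₁ = P₁V₁/(nR) = 95.4×44.9/(2.55×8.314) = 202 K.
Polytropic n=1.28: T₂ = T₁(V₁/V₂)^(n−1) = 202×(5.92)^0.28 = 332 K; P₂ = P₁(V₁/V₂)^n = 929 kPa.
W = (P₁V₁−P₂V₂)/(n−1) = (95.4×44.9−929×7.59)/0.28 = -9870 J.

-9870 J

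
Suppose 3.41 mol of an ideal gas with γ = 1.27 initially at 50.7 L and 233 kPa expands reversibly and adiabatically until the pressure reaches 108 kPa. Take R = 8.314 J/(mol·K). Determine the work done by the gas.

6600 J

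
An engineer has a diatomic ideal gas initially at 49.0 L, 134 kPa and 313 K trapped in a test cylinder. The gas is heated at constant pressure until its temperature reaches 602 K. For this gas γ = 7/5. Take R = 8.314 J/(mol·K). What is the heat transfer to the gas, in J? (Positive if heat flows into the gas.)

n = P₁V₁/(RT₁) = 134×49.0/(8.314×313) = 2.52 mol.
Isobaric: P stays 134 kPa; V/T = const ⇒ T₂ = 602 K, V₂ = 94.2 L.
W = PΔV = 134×(94.2−49.0) kPa·L = 6060 J.
ΔU = nCvΔT = 2.52×20.8×(602−313) = 15200 J.
Q = ΔU + W = nCpΔT = 21200 J.

21200 J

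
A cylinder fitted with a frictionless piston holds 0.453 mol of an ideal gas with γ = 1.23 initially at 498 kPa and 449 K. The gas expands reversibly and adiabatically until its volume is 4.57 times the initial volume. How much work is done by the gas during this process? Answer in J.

2170 J

V₁ = nRT₁/P₁ = 0.453×8.314×449/498 = 3.40 L.
Adiabatic: TV^(γ−1) = const ⇒ T₂ = 449×(0.219)^0.230 = 317 K; PV^γ = const ⇒ P₂ = 76.8 kPa.
ΔU = nCvΔT = 0.453×36.1×(317−449) = -2170 J.
Q = 0 for an adiabatic process, so W = −ΔU = 2170 J.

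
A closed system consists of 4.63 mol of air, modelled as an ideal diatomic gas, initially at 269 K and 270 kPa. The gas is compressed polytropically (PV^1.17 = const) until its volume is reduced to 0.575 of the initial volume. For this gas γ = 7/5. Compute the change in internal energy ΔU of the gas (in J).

V₁ = nRT₁/P₁ = 4.63×8.314×269/270 = 38.4 L.
Polytropic n=1.17: T₂ = T₁(V₁/V₂)^(n−1) = 269×(1.74)^0.17 = 296 K; P₂ = P₁(V₁/V₂)^n = 516 kPa.
For an ideal gas ΔU = nCvΔT with Cv = (5/2)R = 20.8 J/(mol·K).
ΔU = 4.63×20.8×(296−269) = 2550 J.

2550 J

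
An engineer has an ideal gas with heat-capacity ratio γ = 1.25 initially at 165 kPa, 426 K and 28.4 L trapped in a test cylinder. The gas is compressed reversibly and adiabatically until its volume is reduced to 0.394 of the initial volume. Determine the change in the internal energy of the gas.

n = P₁V₁/(RT₁) = 165×28.4/(8.314×426) = 1.32 mol.
Adiabatic: TV^(γ−1) = const ⇒ T₂ = 426×(2.54)^0.250 = 538 K; PV^γ = const ⇒ P₂ = 529 kPa.
For an ideal gas ΔU = nCvΔT with Cv = R/(γ−1) = 33.3 J/(mol·K).
ΔU = 1.32×33.3×(538−426) = 4910 J.

4910 J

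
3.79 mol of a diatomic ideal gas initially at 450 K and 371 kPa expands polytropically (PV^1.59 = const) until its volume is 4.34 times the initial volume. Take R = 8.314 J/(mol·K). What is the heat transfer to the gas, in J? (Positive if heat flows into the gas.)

V₁ = nRT₁/P₁ = 3.79×8.314×450/371 = 38.2 L.
Polytropic n=1.59: T₂ = T₁(V₁/V₂)^(n−1) = 450×(0.230)^0.59 = 189 K; P₂ = P₁(V₁/V₂)^n = 36.0 kPa.
W = (P₁V₁−P₂V₂)/(n−1) = (371×38.2−36.0×166)/0.59 = 13900 J.
ΔU = nCvΔT = 3.79×20.8×(189−450) = -20500 J.
Q = ΔU + W = -6610 J.

-6610 J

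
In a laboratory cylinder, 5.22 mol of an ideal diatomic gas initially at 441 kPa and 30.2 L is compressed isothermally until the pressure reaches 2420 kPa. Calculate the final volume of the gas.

5.50 L

T₁ = P₁V₁/(nR) = 441×30.2/(5.22×8.314) = 307 K.
Isothermal: T stays 307 K; PV = const ⇒ V₂ = 5.50 L, P₂ = 2420 kPa.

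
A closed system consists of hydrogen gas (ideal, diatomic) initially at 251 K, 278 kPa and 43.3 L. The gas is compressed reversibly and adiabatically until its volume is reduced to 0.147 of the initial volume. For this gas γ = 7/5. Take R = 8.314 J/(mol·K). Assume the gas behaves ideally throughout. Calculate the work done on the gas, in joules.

n = P₁V₁/(RT₁) = 278×43.3/(8.314×251) = 5.77 mol.
Adiabatic: TV^(γ−1) = const ⇒ T₂ = 251×(6.80)^0.400 = 540 K; PV^γ = const ⇒ P₂ = 4070 kPa.
ΔU = nCvΔT = 5.77×20.8×(540−251) = 34700 J.
Q = 0 for an adiabatic process, so W = −ΔU = -34700 J.
Work done on the gas = −W_by = 34700 J.

34700 J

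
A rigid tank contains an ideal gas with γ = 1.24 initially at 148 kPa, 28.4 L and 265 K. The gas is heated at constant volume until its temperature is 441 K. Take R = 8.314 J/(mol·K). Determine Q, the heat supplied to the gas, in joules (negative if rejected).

n = P₁V₁/(RT₁) = 148×28.4/(8.314×265) = 1.91 mol.
Isochoric: V stays 28.4 L; P/T = const ⇒ T₂ = 441 K, P₂ = 246 kPa.
W = 0 (no volume change).
ΔU = nCvΔT = 1.91×34.6×(441−265) = 11600 J.
Q = ΔU = 11600 J.

11600 J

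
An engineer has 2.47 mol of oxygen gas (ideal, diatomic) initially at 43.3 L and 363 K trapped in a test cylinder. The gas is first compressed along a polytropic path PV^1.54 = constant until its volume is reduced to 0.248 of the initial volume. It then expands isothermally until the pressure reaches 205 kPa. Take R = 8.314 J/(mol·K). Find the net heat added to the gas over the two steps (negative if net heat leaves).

36600 J

P₁ = nRT₁/V₁ = 2.47×8.314×363/43.3 = 172 kPa.
Step 1 — Polytropic n=1.54: T₂ = T₁(V₁/V₂)^(n−1) = 363×(4.03)^0.54 = 771 K; P₂ = P₁(V₁/V₂)^n = 1470 kPa.
W = (P₁V₁−P₂V₂)/(n−1) = (172×43.3−1470×10.7)/0.54 = -15500 J.
ΔU = nCvΔT = 2.47×20.8×(771−363) = 20900 J.
Q = ΔU + W = 5430 J.
State after step 1: P = 1470 kPa, V = 10.7 L, T = 771 K.
Step 2 — Isothermal: T stays 771 K; PV = const ⇒ V₂ = 77.2 L, P₂ = 205 kPa.
ΔU = 0 (ideal gas, T constant).
W = nRT ln(V₂/V₁) = 2.47×8.314×771×ln(7.19) = 31200 J.
Q = ΔU + W = 31200 J.
Net over both steps: W = 15700 J, Q = 36600 J, ΔU = 20900 J.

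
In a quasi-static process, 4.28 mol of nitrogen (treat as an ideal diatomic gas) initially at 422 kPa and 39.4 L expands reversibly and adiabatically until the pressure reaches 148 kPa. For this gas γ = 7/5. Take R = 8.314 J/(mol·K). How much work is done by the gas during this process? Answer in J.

10800 J

T₁ = P₁V₁/(nR) = 422×39.4/(4.28×8.314) = 467 K.
Adiabatic: T₂/T₁ = (P₂/P₁)^((γ−1)/γ) ⇒ T₂ = 467×(0.351)^0.286 = 346 K; V₂ = 83.3 L.
ΔU = nCvΔT = 4.28×20.8×(346−467) = -10800 J.
Q = 0 for an adiabatic process, so W = −ΔU = 10800 J.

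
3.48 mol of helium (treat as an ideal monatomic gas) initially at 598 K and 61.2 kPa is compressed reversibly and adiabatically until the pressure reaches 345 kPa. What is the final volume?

V₁ = nRT₁/P₁ = 3.48×8.314×598/61.2 = 283 L.
Adiabatic: T₂/T₁ = (P₂/P₁)^((γ−1)/γ) ⇒ T₂ = 598×(5.64)^0.400 = 1190 K; V₂ = 100 L.

100 L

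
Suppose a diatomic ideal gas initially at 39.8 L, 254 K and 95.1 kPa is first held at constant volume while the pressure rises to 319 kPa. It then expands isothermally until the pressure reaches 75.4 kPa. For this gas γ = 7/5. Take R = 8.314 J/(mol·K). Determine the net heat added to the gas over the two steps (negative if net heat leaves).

n = P₁V₁/(RT₁) = 95.1×39.8/(8.314×254) = 1.79 mol.
Step 1 — Isochoric: V stays 39.8 L; P/T = const ⇒ T₂ = 852 K, P₂ = 319 kPa.
W = 0 (no volume change).
ΔU = nCvΔT = 1.79×20.8×(852−254) = 22300 J.
Q = ΔU = 22300 J.
State after step 1: P = 319 kPa, V = 39.8 L, T = 852 K.
Step 2 — Isothermal: T stays 852 K; PV = const ⇒ V₂ = 168 L, P₂ = 75.4 kPa.
ΔU = 0 (ideal gas, T constant).
W = nRT ln(V₂/V₁) = 1.79×8.314×852×ln(4.23) = 18300 J.
Q = ΔU + W = 18300 J.
Net over both steps: W = 18300 J, Q = 40600 J, ΔU = 22300 J.

40600 J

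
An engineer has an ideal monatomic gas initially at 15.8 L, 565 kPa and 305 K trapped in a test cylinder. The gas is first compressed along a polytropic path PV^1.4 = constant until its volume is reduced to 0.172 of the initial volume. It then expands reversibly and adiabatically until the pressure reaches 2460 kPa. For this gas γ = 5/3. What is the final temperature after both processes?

n = P₁V₁/(RT₁) = 565×15.8/(8.314×305) = 3.52 mol.
Step 1 — Polytropic n=1.4: T₂ = T₁(V₁/V₂)^(n−1) = 305×(5.81)^0.40 = 617 K; P₂ = P₁(V₁/V₂)^n = 6640 kPa.
W = (P₁V₁−P₂V₂)/(n−1) = (565×15.8−6640×2.72)/0.40 = -22800 J.
ΔU = nCvΔT = 3.52×12.5×(617−305) = 13700 J.
Q = ΔU + W = -9120 J.
State after step 1: P = 6640 kPa, V = 2.72 L, T = 617 K.
Step 2 — Adiabatic: T₂/T₁ = (P₂/P₁)^((γ−1)/γ) ⇒ T₂ = 617×(0.370)^0.400 = 415 K; V₂ = 4.93 L.
ΔU = nCvΔT = 3.52×12.5×(415−617) = -8880 J.
Q = 0 for an adiabatic process, so W = −ΔU = 8880 J.
Net over both steps: W = -13900 J, Q = -9120 J, ΔU = 4810 J.

415 K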